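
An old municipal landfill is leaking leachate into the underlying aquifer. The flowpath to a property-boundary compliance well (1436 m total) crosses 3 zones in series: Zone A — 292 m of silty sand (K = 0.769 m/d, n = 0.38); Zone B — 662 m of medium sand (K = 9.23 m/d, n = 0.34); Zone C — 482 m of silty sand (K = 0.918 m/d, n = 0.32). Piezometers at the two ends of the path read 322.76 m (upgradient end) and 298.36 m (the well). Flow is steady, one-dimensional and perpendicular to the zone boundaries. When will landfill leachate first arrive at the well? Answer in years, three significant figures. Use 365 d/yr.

Total head drop ΔH = 322.76 − 298.36 = 24.40 m
Continuity: the same q passes through each zone, so ΔH = q·Σ(L_j/K_j) — the zones act as resistances in series.
Σ(L/K) = 292/0.769 + 662/9.23 + 482/0.918 = 379.7 + 71.72 + 525.1 = 976.5 d
q = ΔH / Σ(L/K) = 24.40 / 976.5 = 0.02499 m/d (same in every zone)
Zone A: v = q/n = 0.02499/0.38 = 0.06576 m/d → t_A = 292/0.06576 = 4441 d
Zone B: v = q/n = 0.02499/0.34 = 0.07349 m/d → t_B = 662/0.07349 = 9008 d
Zone C: v = q/n = 0.02499/0.32 = 0.07809 m/d → t_C = 482/0.07809 = 6173 d
Total t = 4441 + 9008 + 6173 = 19620 d
   = 19620 / 365 = 53.8 yr

53.8 years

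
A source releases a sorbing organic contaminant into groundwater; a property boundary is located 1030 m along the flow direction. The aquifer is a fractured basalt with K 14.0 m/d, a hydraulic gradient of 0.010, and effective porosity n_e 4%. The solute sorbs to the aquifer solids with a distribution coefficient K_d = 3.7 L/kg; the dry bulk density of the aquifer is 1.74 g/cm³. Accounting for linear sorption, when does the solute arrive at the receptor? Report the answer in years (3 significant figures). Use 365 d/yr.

q = Ki = 14.0 × 0.010 = 0.1400 m/d
v_s = q/n_e = 0.1400/0.04 = 3.500 m/d
Retardation R = 1 + ρ_b·K_d/n = 1 + 1.74×3.7/0.04 = 162.0
Contaminant velocity v_c = v/R = 3.500/162.0 = 0.02161 m/d
t = L/v_c = 1030/0.02161 = 47660 d
   = 47660/365 = 131 yr

131 years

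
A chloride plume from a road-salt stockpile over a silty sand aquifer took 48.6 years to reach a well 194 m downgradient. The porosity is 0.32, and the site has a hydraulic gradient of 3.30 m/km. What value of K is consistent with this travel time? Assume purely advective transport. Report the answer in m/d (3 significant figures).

t = 48.6 years = 17740 d
v = L / t = 194 / 17740 = 0.01094 m/d
K = v · n / i = 0.01094 × 0.32 / 0.0033 = 1.06 m/d

1.06 m/d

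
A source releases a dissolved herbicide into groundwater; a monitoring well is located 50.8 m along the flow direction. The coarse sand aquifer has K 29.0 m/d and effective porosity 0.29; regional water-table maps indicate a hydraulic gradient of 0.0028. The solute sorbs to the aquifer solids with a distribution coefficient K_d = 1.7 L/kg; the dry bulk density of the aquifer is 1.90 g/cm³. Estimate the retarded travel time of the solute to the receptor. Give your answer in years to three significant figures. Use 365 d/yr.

Specific discharge q = 29.0 × 0.0028 = 0.08120 m/d
Seepage velocity v = q / n = 0.08120 / 0.29 = 0.2800 m/d
Retardation R = 1 + ρ_b·K_d/n = 1 + 1.90×1.7/0.29 = 12.14
Contaminant velocity v_c = v/R = 0.2800/12.14 = 0.02307 m/d
t = L/v_c = 50.8/0.02307 = 2202 d
   = 2202/365 = 6.03 yr

6.03 years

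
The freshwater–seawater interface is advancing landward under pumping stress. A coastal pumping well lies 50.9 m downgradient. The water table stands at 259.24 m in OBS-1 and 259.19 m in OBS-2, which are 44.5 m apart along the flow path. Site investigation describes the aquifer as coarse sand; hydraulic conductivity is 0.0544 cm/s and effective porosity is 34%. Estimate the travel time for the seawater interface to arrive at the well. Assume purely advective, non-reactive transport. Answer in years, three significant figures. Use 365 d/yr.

Hydraulic gradient i = (259.24 − 259.19) / 44.5 = 0.05 / 44.5 = 0.001124
K = 0.0544 cm/s × 864 = 47.00 m/d
q = Ki = 47.00 × 0.001124 = 0.05281 m/d
v_s = q/n_e = 0.05281/0.34 = 0.1553 m/d
t = L / v = 50.9 / 0.1553 = 327.7 d
   = 327.7 / 365 = 0.898 yr

0.898 years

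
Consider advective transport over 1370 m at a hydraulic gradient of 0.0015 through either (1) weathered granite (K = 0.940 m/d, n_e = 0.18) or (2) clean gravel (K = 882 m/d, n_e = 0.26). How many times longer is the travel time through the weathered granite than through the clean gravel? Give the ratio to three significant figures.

Unit 1 (weathered granite): v = 0.940×0.0015/0.18 = 0.007833 m/d, t = 1370/0.007833 = 174900 d
Unit 2 (clean gravel): v = 882×0.0015/0.26 = 5.088 m/d, t = 1370/5.088 = 269.2 d
t(weathered granite) / t(clean gravel) = 174900/269.2 = 650

650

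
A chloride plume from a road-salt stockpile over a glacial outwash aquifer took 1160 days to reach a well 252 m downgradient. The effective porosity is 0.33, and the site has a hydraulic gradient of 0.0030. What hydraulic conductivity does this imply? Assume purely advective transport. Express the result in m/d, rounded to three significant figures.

23.9 m/d

v = L / t = 252 / 1160 = 0.2172 m/d
K = v · n / i = 0.2172 × 0.33 / 0.0030 = 23.9 m/d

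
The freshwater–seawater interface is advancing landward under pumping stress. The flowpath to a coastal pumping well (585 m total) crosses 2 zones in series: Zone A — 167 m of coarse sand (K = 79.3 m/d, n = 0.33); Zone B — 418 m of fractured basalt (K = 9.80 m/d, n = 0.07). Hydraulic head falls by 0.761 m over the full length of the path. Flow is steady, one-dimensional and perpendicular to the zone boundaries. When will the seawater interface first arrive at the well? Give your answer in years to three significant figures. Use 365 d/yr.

Continuity: the same q passes through each zone, so ΔH = q·Σ(L_j/K_j) — the zones act as resistances in series.
Σ(L/K) = 167/79.3 + 418/9.80 = 2.106 + 42.65 = 44.76 d
q = ΔH / Σ(L/K) = 0.761 / 44.76 = 0.01700 m/d (same in every zone)
Zone A: v = q/n = 0.01700/0.33 = 0.05152 m/d → t_A = 167/0.05152 = 3241 d
Zone B: v = q/n = 0.01700/0.07 = 0.2429 m/d → t_B = 418/0.2429 = 1721 d
Total t = 3241 + 1721 = 4962 d
   = 4962 / 365 = 13.6 yr

13.6 years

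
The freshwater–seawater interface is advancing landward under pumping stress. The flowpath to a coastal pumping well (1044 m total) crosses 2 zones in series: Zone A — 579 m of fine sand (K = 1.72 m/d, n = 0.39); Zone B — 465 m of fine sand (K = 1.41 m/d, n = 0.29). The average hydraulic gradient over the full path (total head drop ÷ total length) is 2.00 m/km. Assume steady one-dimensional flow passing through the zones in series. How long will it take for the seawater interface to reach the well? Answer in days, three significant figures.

115000 days

Steady 1-D flow in series ⇒ the Darcy flux q is identical in every zone and the zone head losses add (resistances L/K in series).
Σ(L/K) = 579/1.72 + 465/1.41 = 336.6 + 329.8 = 666.4 d
K_eq = L_total / Σ(L/K) = 1044 / 666.4 = 1.567 m/d
q = K_eq · i = 1.567 × 0.0020 = 0.003133 m/d (same in every zone)
Zone A: v = q/n = 0.003133/0.39 = 0.008034 m/d → t_A = 579/0.008034 = 72070 d
Zone B: v = q/n = 0.003133/0.29 = 0.01080 m/d → t_B = 465/0.01080 = 43040 d
Total t = 72070 + 43040 = 115100 d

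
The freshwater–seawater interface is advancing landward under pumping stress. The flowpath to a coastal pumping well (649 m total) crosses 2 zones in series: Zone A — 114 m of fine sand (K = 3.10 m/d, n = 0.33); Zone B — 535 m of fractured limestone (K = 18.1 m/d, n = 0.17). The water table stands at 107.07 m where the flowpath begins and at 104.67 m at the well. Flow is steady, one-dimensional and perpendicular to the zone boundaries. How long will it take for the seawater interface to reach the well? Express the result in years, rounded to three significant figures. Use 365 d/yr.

Total head drop ΔH = 107.07 − 104.67 = 2.40 m
Continuity: the same q passes through each zone, so ΔH = q·Σ(L_j/K_j) — the zones act as resistances in series.
Σ(L/K) = 114/3.10 + 535/18.1 = 36.77 + 29.56 = 66.33 d
q = ΔH / Σ(L/K) = 2.40 / 66.33 = 0.03618 m/d (same in every zone)
Zone A: v = q/n = 0.03618/0.33 = 0.1096 m/d → t_A = 114/0.1096 = 1040 d
Zone B: v = q/n = 0.03618/0.17 = 0.2128 m/d → t_B = 535/0.2128 = 2514 d
Total t = 1040 + 2514 = 3553 d
   = 3553 / 365 = 9.74 yr

9.74 years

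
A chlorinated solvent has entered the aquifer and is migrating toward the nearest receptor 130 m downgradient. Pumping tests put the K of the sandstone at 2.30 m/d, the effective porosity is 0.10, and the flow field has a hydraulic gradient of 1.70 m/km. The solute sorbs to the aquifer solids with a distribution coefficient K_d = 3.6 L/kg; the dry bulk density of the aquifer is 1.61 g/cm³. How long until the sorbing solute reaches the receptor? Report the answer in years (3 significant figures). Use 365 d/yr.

537 years

q = Ki = 2.30 × 0.0017 = 0.003910 m/d
v = Ki/n = 2.30·0.0017/0.10 = 0.03910 m/d
Retardation R = 1 + ρ_b·K_d/n = 1 + 1.61×3.6/0.10 = 58.96
Contaminant velocity v_c = v/R = 0.03910/58.96 = 6.632e-4 m/d
t = L/v_c = 130/6.632e-4 = 196000 d
   = 196000/365 = 537 yr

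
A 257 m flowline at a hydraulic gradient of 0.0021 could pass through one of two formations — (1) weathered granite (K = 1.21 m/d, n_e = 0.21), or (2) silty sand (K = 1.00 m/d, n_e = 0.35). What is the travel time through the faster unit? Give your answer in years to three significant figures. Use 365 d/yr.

58.2 years

Unit 1 (weathered granite): v = 1.21×0.0021/0.21 = 0.01210 m/d, t = 257/0.01210 = 21240 d
Unit 2 (silty sand): v = 1.00×0.0021/0.35 = 0.006000 m/d, t = 257/0.006000 = 42830 d
Faster: 21240 d / 365 = 58.2 yr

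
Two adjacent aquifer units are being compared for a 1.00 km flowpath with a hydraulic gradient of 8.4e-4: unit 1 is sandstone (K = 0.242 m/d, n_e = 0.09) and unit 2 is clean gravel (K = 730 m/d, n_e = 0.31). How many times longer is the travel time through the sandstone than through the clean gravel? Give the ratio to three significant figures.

Unit 1 (sandstone): v = 0.242×8.4e-4/0.09 = 0.002259 m/d, t = 1000/0.002259 = 442700 d
Unit 2 (clean gravel): v = 730×8.4e-4/0.31 = 1.978 m/d, t = 1000/1.978 = 505.5 d
t(sandstone) / t(clean gravel) = 442700/505.5 = 876

876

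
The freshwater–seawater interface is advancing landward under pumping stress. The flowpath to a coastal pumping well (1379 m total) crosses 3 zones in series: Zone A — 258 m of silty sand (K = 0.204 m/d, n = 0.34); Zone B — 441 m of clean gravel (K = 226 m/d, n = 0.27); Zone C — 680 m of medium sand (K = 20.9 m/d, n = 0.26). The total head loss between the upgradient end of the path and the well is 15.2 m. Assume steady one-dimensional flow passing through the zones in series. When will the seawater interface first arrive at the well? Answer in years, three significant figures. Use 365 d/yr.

89.8 years

Steady 1-D flow in series ⇒ the Darcy flux q is identical in every zone and the zone head losses add (resistances L/K in series).
Σ(L/K) = 258/0.204 + 441/226 + 680/20.9 = 1265 + 1.951 + 32.54 = 1299 d
q = ΔH / Σ(L/K) = 15.2 / 1299 = 0.01170 m/d (same in every zone)
Zone A: v = q/n = 0.01170/0.34 = 0.03441 m/d → t_A = 258/0.03441 = 7498 d
Zone B: v = q/n = 0.01170/0.27 = 0.04333 m/d → t_B = 441/0.04333 = 10180 d
Zone C: v = q/n = 0.01170/0.26 = 0.04500 m/d → t_C = 680/0.04500 = 15110 d
Total t = 7498 + 10180 + 15110 = 32790 d
   = 32790 / 365 = 89.8 yr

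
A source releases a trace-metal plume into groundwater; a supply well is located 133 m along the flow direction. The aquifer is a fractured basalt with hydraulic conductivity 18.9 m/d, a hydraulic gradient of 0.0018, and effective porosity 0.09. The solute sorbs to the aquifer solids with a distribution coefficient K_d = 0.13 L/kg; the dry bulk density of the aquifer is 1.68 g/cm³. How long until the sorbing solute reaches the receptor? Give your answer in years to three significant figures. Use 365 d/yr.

q = Ki = 18.9 × 0.0018 = 0.03402 m/d
Seepage velocity v = q / n = 0.03402 / 0.09 = 0.3780 m/d
Retardation R = 1 + ρ_b·K_d/n = 1 + 1.68×0.13/0.09 = 3.427
Contaminant velocity v_c = v/R = 0.3780/3.427 = 0.1103 m/d
t = L/v_c = 133/0.1103 = 1206 d
   = 1206/365 = 3.30 yr

3.30 years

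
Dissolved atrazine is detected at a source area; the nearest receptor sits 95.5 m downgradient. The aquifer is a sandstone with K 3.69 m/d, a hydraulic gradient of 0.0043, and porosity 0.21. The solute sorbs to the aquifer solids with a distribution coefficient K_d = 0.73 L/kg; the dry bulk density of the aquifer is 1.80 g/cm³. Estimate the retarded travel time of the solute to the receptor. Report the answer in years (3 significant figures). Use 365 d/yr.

25.1 years

q = Ki = 3.69 × 0.0043 = 0.01587 m/d
v = Ki/n = 3.69·0.0043/0.21 = 0.07556 m/d
Retardation R = 1 + ρ_b·K_d/n = 1 + 1.80×0.73/0.21 = 7.257
Contaminant velocity v_c = v/R = 0.07556/7.257 = 0.01041 m/d
t = L/v_c = 95.5/0.01041 = 9173 d
   = 9173/365 = 25.1 yr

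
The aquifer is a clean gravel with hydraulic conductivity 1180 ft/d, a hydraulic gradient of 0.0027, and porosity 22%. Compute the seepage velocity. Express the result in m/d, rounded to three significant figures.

K = 1180 ft/d × 0.3048 = 359.7 m/d
Darcy flux q = K·i = 359.7 × 0.0027 = 0.9711 m/d
Seepage velocity v = q / n = 0.9711 / 0.22 = 4.414 m/d

4.41 m/d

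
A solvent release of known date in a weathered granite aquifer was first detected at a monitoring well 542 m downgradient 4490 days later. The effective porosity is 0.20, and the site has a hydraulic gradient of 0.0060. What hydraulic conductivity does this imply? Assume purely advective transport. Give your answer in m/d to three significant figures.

4.02 m/d

v = L / t = 542 / 4490 = 0.1207 m/d
K = v · n / i = 0.1207 × 0.20 / 0.0060 = 4.02 m/d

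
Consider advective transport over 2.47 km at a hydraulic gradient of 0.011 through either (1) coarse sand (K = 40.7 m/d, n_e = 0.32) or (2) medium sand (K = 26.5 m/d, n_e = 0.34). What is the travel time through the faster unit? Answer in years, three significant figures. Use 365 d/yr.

4.84 years

Unit 1 (coarse sand): v = 40.7×0.011/0.32 = 1.399 m/d, t = 2470/1.399 = 1765 d
Unit 2 (medium sand): v = 26.5×0.011/0.34 = 0.8574 m/d, t = 2470/0.8574 = 2881 d
Faster: 1765 d / 365 = 4.84 yr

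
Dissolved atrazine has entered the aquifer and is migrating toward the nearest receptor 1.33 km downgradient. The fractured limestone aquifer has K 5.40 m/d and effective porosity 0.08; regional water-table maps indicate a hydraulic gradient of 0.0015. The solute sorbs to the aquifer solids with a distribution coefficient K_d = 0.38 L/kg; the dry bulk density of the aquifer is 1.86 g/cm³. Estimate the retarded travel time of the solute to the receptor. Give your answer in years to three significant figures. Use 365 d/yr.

354 years

Darcy flux q = K·i = 5.40 × 0.0015 = 0.008100 m/d
Seepage velocity v = q / n = 0.008100 / 0.08 = 0.1013 m/d
Retardation R = 1 + ρ_b·K_d/n = 1 + 1.86×0.38/0.08 = 9.835
Contaminant velocity v_c = v/R = 0.1013/9.835 = 0.01029 m/d
L = 1.33 km = 1330 m
t = L/v_c = 1330/0.01029 = 129200 d
   = 129200/365 = 354 yr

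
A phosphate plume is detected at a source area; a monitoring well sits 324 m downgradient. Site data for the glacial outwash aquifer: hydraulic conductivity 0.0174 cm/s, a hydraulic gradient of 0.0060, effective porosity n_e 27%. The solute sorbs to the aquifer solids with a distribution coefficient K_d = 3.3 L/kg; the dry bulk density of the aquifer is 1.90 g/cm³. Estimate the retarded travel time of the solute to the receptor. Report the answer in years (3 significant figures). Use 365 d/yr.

64.4 years

K = 0.0174 cm/s × 864 = 15.03 m/d
q = Ki = 15.03 × 0.0060 = 0.09020 m/d
Average linear velocity = 0.09020 / 0.27 = 0.3341 m/d
Retardation R = 1 + ρ_b·K_d/n = 1 + 1.90×3.3/0.27 = 24.22
Contaminant velocity v_c = v/R = 0.3341/24.22 = 0.01379 m/d
t = L/v_c = 324/0.01379 = 23490 d
   = 23490/365 = 64.4 yr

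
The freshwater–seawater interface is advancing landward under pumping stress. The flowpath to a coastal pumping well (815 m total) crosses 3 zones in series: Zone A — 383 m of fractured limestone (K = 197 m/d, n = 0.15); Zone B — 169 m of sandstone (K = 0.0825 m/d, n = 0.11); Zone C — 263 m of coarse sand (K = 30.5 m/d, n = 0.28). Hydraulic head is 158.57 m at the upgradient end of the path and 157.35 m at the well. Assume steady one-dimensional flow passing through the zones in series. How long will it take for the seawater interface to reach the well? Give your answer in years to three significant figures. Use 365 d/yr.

692 years

Total head drop ΔH = 158.57 − 157.35 = 1.22 m
Steady 1-D flow in series ⇒ the Darcy flux q is identical in every zone and the zone head losses add (resistances L/K in series).
Σ(L/K) = 383/197 + 169/0.0825 + 263/30.5 = 1.944 + 2048 + 8.623 = 2059 d
q = ΔH / Σ(L/K) = 1.22 / 2059 = 5.925e-4 m/d (same in every zone)
Zone A: v = q/n = 5.925e-4/0.15 = 0.003950 m/d → t_A = 383/0.003950 = 96960 d
Zone B: v = q/n = 5.925e-4/0.11 = 0.005386 m/d → t_B = 169/0.005386 = 31380 d
Zone C: v = q/n = 5.925e-4/0.28 = 0.002116 m/d → t_C = 263/0.002116 = 124300 d
Total t = 96960 + 31380 + 124300 = 252600 d
   = 252600 / 365 = 692 yr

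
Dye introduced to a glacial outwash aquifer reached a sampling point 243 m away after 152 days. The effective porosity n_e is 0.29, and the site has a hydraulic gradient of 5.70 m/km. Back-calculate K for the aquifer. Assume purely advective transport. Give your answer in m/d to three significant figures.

v = L / t = 243 / 152 = 1.599 m/d
K = v · n / i = 1.599 × 0.29 / 0.0057 = 81.3 m/d

81.3 m/d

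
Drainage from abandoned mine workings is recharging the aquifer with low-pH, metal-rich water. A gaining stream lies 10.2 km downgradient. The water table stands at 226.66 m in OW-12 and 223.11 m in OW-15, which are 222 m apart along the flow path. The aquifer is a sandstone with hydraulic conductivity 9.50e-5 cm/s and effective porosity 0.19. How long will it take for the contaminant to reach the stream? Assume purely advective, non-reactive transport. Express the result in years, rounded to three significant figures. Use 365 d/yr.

4050 years

Hydraulic gradient i = (226.66 − 223.11) / 222 = 3.55 / 222 = 0.01599
K = 9.50e-5 cm/s × 864 = 0.08208 m/d
q = Ki = 0.08208 × 0.01599 = 0.001313 m/d
v = Ki/n = 0.08208·0.01599/0.19 = 0.006908 m/d
L = 10.2 km = 10200 m
t = L / v = 10200 / 0.006908 = 1.477e6 d
   = 1.477e6 / 365 = 4050 yr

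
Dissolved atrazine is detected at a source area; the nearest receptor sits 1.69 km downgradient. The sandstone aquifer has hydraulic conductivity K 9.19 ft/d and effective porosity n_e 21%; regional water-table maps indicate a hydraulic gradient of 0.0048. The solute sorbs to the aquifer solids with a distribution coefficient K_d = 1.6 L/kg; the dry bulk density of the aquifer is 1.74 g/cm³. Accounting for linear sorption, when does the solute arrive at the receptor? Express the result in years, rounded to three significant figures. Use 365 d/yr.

1030 years

K = 9.19 ft/d × 0.3048 = 2.801 m/d
q = Ki = 2.801 × 0.0048 = 0.01345 m/d
v_s = q/n_e = 0.01345/0.21 = 0.06403 m/d
Retardation R = 1 + ρ_b·K_d/n = 1 + 1.74×1.6/0.21 = 14.26
Contaminant velocity v_c = v/R = 0.06403/14.26 = 0.004491 m/d
L = 1.69 km = 1690 m
t = L/v_c = 1690/0.004491 = 376300 d
   = 376300/365 = 1030 yr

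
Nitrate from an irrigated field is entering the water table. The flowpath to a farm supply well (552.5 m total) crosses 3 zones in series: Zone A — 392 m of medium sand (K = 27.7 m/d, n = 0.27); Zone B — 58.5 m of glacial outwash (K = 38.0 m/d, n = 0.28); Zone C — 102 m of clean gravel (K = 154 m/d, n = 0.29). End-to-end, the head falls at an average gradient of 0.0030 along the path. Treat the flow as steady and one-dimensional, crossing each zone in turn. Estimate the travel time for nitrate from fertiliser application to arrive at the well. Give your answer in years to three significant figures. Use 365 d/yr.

4.10 years

Steady 1-D flow in series ⇒ the Darcy flux q is identical in every zone and the zone head losses add (resistances L/K in series).
Σ(L/K) = 392/27.7 + 58.5/38.0 + 102/154 = 14.15 + 1.539 + 0.6623 = 16.35 d
K_eq = L_total / Σ(L/K) = 552.5 / 16.35 = 33.78 m/d
q = K_eq · i = 33.78 × 0.0030 = 0.1014 m/d (same in every zone)
Zone A: v = q/n = 0.1014/0.27 = 0.3754 m/d → t_A = 392/0.3754 = 1044 d
Zone B: v = q/n = 0.1014/0.28 = 0.3620 m/d → t_B = 58.5/0.3620 = 161.6 d
Zone C: v = q/n = 0.1014/0.29 = 0.3495 m/d → t_C = 102/0.3495 = 291.8 d
Total t = 1044 + 161.6 + 291.8 = 1498 d
   = 1498 / 365 = 4.10 yr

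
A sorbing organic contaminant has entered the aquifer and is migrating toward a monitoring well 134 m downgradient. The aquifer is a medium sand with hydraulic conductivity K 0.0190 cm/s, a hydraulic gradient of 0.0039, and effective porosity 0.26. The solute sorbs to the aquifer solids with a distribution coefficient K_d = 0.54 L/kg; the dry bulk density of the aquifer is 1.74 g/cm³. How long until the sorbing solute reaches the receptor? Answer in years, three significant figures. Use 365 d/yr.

K = 0.0190 cm/s × 864 = 16.42 m/d
Darcy flux q = K·i = 16.42 × 0.0039 = 0.06402 m/d
v_s = q/n_e = 0.06402/0.26 = 0.2462 m/d
Retardation R = 1 + ρ_b·K_d/n = 1 + 1.74×0.54/0.26 = 4.614
Contaminant velocity v_c = v/R = 0.2462/4.614 = 0.05337 m/d
t = L/v_c = 134/0.05337 = 2511 d
   = 2511/365 = 6.88 yr

6.88 years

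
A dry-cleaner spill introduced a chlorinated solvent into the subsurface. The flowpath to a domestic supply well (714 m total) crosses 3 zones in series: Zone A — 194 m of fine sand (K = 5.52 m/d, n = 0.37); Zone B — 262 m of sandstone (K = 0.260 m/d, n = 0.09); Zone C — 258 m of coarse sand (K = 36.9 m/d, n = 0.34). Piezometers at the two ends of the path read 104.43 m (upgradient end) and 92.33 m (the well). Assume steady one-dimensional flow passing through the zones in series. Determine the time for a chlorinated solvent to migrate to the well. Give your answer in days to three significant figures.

15900 days

Total head drop ΔH = 104.43 − 92.33 = 12.10 m
Continuity: the same q passes through each zone, so ΔH = q·Σ(L_j/K_j) — the zones act as resistances in series.
Σ(L/K) = 194/5.52 + 262/0.260 + 258/36.9 = 35.14 + 1008 + 6.992 = 1050 d
q = ΔH / Σ(L/K) = 12.10 / 1050 = 0.01153 m/d (same in every zone)
Zone A: v = q/n = 0.01153/0.37 = 0.03115 m/d → t_A = 194/0.03115 = 6228 d
Zone B: v = q/n = 0.01153/0.09 = 0.1281 m/d → t_B = 262/0.1281 = 2046 d
Zone C: v = q/n = 0.01153/0.34 = 0.03390 m/d → t_C = 258/0.03390 = 7611 d
Total t = 6228 + 2046 + 7611 = 15880 d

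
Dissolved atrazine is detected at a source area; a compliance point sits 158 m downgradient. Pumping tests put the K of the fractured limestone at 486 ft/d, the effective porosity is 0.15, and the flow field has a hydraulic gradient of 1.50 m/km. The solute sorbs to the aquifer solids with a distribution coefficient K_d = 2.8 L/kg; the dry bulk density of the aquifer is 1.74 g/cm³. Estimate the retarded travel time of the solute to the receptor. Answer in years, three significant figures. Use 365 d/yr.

K = 486 ft/d × 0.3048 = 148.1 m/d
q = Ki = 148.1 × 0.0015 = 0.2222 m/d
Average linear velocity = 0.2222 / 0.15 = 1.481 m/d
Retardation R = 1 + ρ_b·K_d/n = 1 + 1.74×2.8/0.15 = 33.48
Contaminant velocity v_c = v/R = 1.481/33.48 = 0.04425 m/d
t = L/v_c = 158/0.04425 = 3571 d
   = 3571/365 = 9.78 yr

9.78 years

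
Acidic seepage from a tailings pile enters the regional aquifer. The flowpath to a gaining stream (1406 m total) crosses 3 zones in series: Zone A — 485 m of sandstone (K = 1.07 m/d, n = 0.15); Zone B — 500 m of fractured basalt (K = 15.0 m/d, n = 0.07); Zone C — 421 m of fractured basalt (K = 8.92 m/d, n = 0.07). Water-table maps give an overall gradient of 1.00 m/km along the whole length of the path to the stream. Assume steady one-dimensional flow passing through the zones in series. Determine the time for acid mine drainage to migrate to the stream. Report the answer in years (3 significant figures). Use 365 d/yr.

Continuity: the same q passes through each zone, so ΔH = q·Σ(L_j/K_j) — the zones act as resistances in series.
Σ(L/K) = 485/1.07 + 500/15.0 + 421/8.92 = 453.3 + 33.33 + 47.20 = 533.8 d
K_eq = L_total / Σ(L/K) = 1406 / 533.8 = 2.634 m/d
q = K_eq · i = 2.634 × 0.0010 = 0.002634 m/d (same in every zone)
Zone A: v = q/n = 0.002634/0.15 = 0.01756 m/d → t_A = 485/0.01756 = 27620 d
Zone B: v = q/n = 0.002634/0.07 = 0.03763 m/d → t_B = 500/0.03763 = 13290 d
Zone C: v = q/n = 0.002634/0.07 = 0.03763 m/d → t_C = 421/0.03763 = 11190 d
Total t = 27620 + 13290 + 11190 = 52100 d
   = 52100 / 365 = 143 yr

143 years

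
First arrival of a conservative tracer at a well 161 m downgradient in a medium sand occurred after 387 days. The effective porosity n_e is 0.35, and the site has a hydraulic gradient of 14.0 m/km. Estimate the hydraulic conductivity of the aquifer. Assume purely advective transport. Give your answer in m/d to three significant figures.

10.4 m/d

v = L / t = 161 / 387 = 0.4160 m/d
K = v · n / i = 0.4160 × 0.35 / 0.014 = 10.4 m/d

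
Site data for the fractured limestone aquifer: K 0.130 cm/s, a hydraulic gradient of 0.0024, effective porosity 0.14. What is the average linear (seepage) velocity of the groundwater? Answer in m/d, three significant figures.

1.93 m/d

K = 0.130 cm/s × 864 = 112.3 m/d
Specific discharge q = 112.3 × 0.0024 = 0.2696 m/d
Seepage velocity v = q / n = 0.2696 / 0.14 = 1.925 m/d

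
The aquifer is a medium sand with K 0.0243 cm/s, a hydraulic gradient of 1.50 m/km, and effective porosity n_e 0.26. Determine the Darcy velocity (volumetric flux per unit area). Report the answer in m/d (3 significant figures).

K = 0.0243 cm/s × 864 = 21.00 m/d
q = Ki = 21.00 × 0.0015 = 0.03149 m/d

0.0315 m/d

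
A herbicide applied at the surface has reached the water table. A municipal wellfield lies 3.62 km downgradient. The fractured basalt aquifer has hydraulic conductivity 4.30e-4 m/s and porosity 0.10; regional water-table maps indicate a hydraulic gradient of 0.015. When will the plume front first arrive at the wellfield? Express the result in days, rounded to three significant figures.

K = 4.30e-4 m/s × 86400 s/d = 37.15 m/d
Darcy flux q = K·i = 37.15 × 0.015 = 0.5573 m/d
v = Ki/n = 37.15·0.015/0.10 = 5.573 m/d
L = 3.62 km = 3620 m
t = L / v = 3620 / 5.573 = 649.6 d

650 days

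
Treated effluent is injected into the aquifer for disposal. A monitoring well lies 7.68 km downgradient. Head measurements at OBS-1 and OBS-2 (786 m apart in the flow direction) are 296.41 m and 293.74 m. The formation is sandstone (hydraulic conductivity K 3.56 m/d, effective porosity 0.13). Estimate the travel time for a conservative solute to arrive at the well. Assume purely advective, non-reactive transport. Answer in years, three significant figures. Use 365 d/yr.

226 years

Hydraulic gradient i = (296.41 − 293.74) / 786 = 2.67 / 786 = 0.003397
Specific discharge q = 3.56 × 0.003397 = 0.01209 m/d
v = Ki/n = 3.56·0.003397/0.13 = 0.09302 m/d
L = 7.68 km = 7680 m
t = L / v = 7680 / 0.09302 = 82560 d
   = 82560 / 365 = 226 yr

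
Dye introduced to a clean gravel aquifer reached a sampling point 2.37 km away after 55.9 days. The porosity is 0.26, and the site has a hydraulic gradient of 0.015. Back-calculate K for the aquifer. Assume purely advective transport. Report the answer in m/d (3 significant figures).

735 m/d

L = 2.37 km = 2370 m
v = L / t = 2370 / 55.9 = 42.40 m/d
K = v · n / i = 42.40 × 0.26 / 0.015 = 735 m/d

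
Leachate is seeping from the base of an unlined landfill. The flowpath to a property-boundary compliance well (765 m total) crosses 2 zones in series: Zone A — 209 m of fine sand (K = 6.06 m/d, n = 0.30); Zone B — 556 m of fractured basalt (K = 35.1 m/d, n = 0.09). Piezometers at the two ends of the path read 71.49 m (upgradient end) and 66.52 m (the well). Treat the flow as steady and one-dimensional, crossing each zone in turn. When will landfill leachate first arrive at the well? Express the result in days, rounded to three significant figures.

1140 days

Total head drop ΔH = 71.49 − 66.52 = 4.97 m
Steady 1-D flow in series ⇒ the Darcy flux q is identical in every zone and the zone head losses add (resistances L/K in series).
Σ(L/K) = 209/6.06 + 556/35.1 = 34.49 + 15.84 = 50.33 d
q = ΔH / Σ(L/K) = 4.97 / 50.33 = 0.09875 m/d (same in every zone)
Zone A: v = q/n = 0.09875/0.30 = 0.3292 m/d → t_A = 209/0.3292 = 634.9 d
Zone B: v = q/n = 0.09875/0.09 = 1.097 m/d → t_B = 556/1.097 = 506.7 d
Total t = 634.9 + 506.7 = 1142 d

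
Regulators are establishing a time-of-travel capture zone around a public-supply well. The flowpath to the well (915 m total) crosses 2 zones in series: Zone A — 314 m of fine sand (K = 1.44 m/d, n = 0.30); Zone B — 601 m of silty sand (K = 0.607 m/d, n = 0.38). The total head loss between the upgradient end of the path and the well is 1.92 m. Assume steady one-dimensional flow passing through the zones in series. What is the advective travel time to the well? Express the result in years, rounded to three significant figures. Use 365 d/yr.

Steady 1-D flow in series ⇒ the Darcy flux q is identical in every zone and the zone head losses add (resistances L/K in series).
Σ(L/K) = 314/1.44 + 601/0.607 = 218.1 + 990.1 = 1208 d
q = ΔH / Σ(L/K) = 1.92 / 1208 = 0.001589 m/d (same in every zone)
Zone A: v = q/n = 0.001589/0.30 = 0.005297 m/d → t_A = 314/0.005297 = 59280 d
Zone B: v = q/n = 0.001589/0.38 = 0.004182 m/d → t_B = 601/0.004182 = 143700 d
Total t = 59280 + 143700 = 203000 d
   = 203000 / 365 = 556 yr

556 years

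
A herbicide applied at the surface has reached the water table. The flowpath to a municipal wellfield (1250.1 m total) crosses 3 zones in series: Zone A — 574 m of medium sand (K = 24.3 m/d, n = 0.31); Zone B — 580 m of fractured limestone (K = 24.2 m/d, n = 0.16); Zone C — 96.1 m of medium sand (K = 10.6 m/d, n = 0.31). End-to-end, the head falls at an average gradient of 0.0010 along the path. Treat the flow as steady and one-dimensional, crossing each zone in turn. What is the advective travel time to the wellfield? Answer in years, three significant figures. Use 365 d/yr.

Continuity: the same q passes through each zone, so ΔH = q·Σ(L_j/K_j) — the zones act as resistances in series.
Σ(L/K) = 574/24.3 + 580/24.2 + 96.1/10.6 = 23.62 + 23.97 + 9.066 = 56.65 d
K_eq = L_total / Σ(L/K) = 1250.1 / 56.65 = 22.07 m/d
q = K_eq · i = 22.07 × 0.0010 = 0.02207 m/d (same in every zone)
Zone A: v = q/n = 0.02207/0.31 = 0.07118 m/d → t_A = 574/0.07118 = 8064 d
Zone B: v = q/n = 0.02207/0.16 = 0.1379 m/d → t_B = 580/0.1379 = 4206 d
Zone C: v = q/n = 0.02207/0.31 = 0.07118 m/d → t_C = 96.1/0.07118 = 1350 d
Total t = 8064 + 4206 + 1350 = 13620 d
   = 13620 / 365 = 37.3 yr

37.3 years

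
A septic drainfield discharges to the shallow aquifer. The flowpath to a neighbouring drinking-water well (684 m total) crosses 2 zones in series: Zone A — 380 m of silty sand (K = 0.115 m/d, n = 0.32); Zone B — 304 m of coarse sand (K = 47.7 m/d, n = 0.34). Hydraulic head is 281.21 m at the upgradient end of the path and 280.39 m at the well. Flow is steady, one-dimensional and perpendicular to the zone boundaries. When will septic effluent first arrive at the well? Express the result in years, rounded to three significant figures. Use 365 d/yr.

Total head drop ΔH = 281.21 − 280.39 = 0.82 m
Continuity: the same q passes through each zone, so ΔH = q·Σ(L_j/K_j) — the zones act as resistances in series.
Σ(L/K) = 380/0.115 + 304/47.7 = 3304 + 6.373 = 3311 d
q = ΔH / Σ(L/K) = 0.82 / 3311 = 2.477e-4 m/d (same in every zone)
Zone A: v = q/n = 2.477e-4/0.32 = 7.740e-4 m/d → t_A = 380/7.740e-4 = 491000 d
Zone B: v = q/n = 2.477e-4/0.34 = 7.285e-4 m/d → t_B = 304/7.285e-4 = 417300 d
Total t = 491000 + 417300 = 908300 d
   = 908300 / 365 = 2490 yr

2490 years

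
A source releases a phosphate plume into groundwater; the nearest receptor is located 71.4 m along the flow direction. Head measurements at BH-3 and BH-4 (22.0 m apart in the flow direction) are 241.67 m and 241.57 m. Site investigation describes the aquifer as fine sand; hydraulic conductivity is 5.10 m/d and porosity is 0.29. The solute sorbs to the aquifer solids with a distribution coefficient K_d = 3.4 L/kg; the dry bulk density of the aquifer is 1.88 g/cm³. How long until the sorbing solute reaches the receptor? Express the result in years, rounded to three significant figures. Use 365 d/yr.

Hydraulic gradient i = (241.67 − 241.57) / 22.0 = 0.10 / 22.0 = 0.004545
Specific discharge q = 5.10 × 0.004545 = 0.02318 m/d
v_s = q/n_e = 0.02318/0.29 = 0.07994 m/d
Retardation R = 1 + ρ_b·K_d/n = 1 + 1.88×3.4/0.29 = 23.04
Contaminant velocity v_c = v/R = 0.07994/23.04 = 0.003469 m/d
t = L/v_c = 71.4/0.003469 = 20580 d
   = 20580/365 = 56.4 yr

56.4 years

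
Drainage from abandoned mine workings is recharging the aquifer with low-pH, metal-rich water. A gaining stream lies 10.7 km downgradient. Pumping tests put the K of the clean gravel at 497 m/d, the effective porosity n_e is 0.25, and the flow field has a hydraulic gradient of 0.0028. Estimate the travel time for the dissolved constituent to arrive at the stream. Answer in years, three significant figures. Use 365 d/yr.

Specific discharge q = 497 × 0.0028 = 1.392 m/d
v = Ki/n = 497·0.0028/0.25 = 5.566 m/d
L = 10.7 km = 10700 m
t = L / v = 10700 / 5.566 = 1922 d
   = 1922 / 365 = 5.27 yr

5.27 years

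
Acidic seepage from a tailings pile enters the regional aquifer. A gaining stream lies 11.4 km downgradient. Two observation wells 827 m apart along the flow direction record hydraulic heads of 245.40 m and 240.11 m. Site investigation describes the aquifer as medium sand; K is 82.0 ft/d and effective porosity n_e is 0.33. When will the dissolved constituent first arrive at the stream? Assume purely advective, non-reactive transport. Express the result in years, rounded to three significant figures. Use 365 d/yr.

Hydraulic gradient i = (245.40 − 240.11) / 827 = 5.29 / 827 = 0.006397
K = 82.0 ft/d × 0.3048 = 24.99 m/d
q = Ki = 24.99 × 0.006397 = 0.1599 m/d
v = Ki/n = 24.99·0.006397/0.33 = 0.4845 m/d
L = 11.4 km = 11400 m
t = L / v = 11400 / 0.4845 = 23530 d
   = 23530 / 365 = 64.5 yr

64.5 years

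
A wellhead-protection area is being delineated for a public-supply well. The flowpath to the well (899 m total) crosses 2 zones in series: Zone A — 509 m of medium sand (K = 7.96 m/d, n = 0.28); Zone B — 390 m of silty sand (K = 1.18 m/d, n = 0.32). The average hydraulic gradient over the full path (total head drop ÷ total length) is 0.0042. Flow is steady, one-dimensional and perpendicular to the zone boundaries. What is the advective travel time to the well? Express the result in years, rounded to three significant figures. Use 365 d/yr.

76.5 years

Steady 1-D flow in series ⇒ the Darcy flux q is identical in every zone and the zone head losses add (resistances L/K in series).
Σ(L/K) = 509/7.96 + 390/1.18 = 63.94 + 330.5 = 394.5 d
K_eq = L_total / Σ(L/K) = 899 / 394.5 = 2.279 m/d
q = K_eq · i = 2.279 × 0.0042 = 0.009572 m/d (same in every zone)
Zone A: v = q/n = 0.009572/0.28 = 0.03419 m/d → t_A = 509/0.03419 = 14890 d
Zone B: v = q/n = 0.009572/0.32 = 0.02991 m/d → t_B = 390/0.02991 = 13040 d
Total t = 14890 + 13040 = 27930 d
   = 27930 / 365 = 76.5 yr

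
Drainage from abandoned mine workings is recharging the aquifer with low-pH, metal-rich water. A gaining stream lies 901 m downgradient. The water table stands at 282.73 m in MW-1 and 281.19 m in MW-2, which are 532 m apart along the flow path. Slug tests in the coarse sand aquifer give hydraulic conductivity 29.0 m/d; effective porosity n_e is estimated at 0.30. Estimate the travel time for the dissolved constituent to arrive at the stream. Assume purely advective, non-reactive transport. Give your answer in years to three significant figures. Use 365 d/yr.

8.82 years

Hydraulic gradient i = (282.73 − 281.19) / 532 = 1.54 / 532 = 0.002895
q = Ki = 29.0 × 0.002895 = 0.08395 m/d
v_s = q/n_e = 0.08395/0.30 = 0.2798 m/d
t = L / v = 901 / 0.2798 = 3220 d
   = 3220 / 365 = 8.82 yr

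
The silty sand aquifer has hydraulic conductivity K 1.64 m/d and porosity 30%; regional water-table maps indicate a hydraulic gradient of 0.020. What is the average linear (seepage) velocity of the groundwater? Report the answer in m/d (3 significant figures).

0.109 m/d

q = Ki = 1.64 × 0.020 = 0.03280 m/d
Seepage velocity v = q / n = 0.03280 / 0.30 = 0.1093 m/d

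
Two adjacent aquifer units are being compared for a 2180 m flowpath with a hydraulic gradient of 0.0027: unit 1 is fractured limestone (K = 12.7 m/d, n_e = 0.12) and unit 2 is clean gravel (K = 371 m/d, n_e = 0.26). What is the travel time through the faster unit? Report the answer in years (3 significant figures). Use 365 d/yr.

Unit 1 (fractured limestone): v = 12.7×0.0027/0.12 = 0.2858 m/d, t = 2180/0.2858 = 7629 d
Unit 2 (clean gravel): v = 371×0.0027/0.26 = 3.853 m/d, t = 2180/3.853 = 565.8 d
Faster: 565.8 d / 365 = 1.55 yr

1.55 years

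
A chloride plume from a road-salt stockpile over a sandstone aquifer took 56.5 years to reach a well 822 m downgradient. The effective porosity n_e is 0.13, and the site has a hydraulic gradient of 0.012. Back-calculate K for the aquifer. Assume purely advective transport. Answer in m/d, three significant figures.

0.432 m/d

t = 56.5 years = 20620 d
v = L / t = 822 / 20620 = 0.03986 m/d
K = v · n / i = 0.03986 × 0.13 / 0.012 = 0.432 m/d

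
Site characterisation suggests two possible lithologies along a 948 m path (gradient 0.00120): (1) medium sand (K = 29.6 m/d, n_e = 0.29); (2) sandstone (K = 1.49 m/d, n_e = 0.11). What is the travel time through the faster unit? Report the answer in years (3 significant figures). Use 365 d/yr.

Unit 1 (medium sand): v = 29.6×0.0012/0.29 = 0.1225 m/d, t = 948/0.1225 = 7740 d
Unit 2 (sandstone): v = 1.49×0.0012/0.11 = 0.01625 m/d, t = 948/0.01625 = 58320 d
Faster: 7740 d / 365 = 21.2 yr

21.2 years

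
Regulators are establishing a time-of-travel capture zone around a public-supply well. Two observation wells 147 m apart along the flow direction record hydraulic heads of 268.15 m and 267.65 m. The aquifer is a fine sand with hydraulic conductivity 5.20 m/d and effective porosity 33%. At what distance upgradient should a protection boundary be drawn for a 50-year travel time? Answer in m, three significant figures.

Hydraulic gradient i = (268.15 − 267.65) / 147 = 0.50 / 147 = 0.003401
Specific discharge q = 5.20 × 0.003401 = 0.01769 m/d
Average linear velocity = 0.01769 / 0.33 = 0.05360 m/d
T = 50 yr × 365 = 18250 d
L = v × T = 0.05360 × 18250 = 978.1 m

978 m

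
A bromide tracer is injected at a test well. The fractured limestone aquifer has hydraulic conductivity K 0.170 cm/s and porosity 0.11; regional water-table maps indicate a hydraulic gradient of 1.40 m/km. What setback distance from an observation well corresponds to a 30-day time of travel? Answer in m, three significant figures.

56.1 m

K = 0.170 cm/s × 864 = 146.9 m/d
Specific discharge q = 146.9 × 0.0014 = 0.2056 m/d
Seepage velocity v = q / n = 0.2056 / 0.11 = 1.869 m/d
L = v × T = 1.869 × 30 = 56.08 m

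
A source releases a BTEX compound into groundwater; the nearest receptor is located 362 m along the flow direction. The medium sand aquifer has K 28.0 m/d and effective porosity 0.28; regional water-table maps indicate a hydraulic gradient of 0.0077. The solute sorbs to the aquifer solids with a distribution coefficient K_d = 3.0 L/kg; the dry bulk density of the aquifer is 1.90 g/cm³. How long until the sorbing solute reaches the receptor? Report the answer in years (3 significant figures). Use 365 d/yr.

27.5 years

Darcy flux q = K·i = 28.0 × 0.0077 = 0.2156 m/d
v = Ki/n = 28.0·0.0077/0.28 = 0.7700 m/d
Retardation R = 1 + ρ_b·K_d/n = 1 + 1.90×3.0/0.28 = 21.36
Contaminant velocity v_c = v/R = 0.7700/21.36 = 0.03605 m/d
t = L/v_c = 362/0.03605 = 10040 d
   = 10040/365 = 27.5 yr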